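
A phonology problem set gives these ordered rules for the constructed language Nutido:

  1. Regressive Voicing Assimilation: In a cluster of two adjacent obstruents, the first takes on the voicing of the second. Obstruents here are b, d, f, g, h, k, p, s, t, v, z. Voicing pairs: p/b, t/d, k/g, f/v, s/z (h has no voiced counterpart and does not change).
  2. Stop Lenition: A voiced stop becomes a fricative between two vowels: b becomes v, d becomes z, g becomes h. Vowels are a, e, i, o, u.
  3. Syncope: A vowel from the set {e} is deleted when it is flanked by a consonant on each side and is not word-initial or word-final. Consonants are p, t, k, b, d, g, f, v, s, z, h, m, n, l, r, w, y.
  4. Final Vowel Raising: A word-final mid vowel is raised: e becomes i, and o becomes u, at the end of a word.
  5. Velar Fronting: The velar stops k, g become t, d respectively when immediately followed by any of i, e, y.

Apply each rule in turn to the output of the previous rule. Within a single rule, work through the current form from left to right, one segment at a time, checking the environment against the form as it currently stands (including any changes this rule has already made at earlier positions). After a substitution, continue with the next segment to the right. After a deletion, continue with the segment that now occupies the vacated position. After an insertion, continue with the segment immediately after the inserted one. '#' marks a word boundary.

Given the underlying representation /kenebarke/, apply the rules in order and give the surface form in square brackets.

[knvarti]

1 Regressive Voicing Assimilation: no change — [kenebarke]
2 Stop Lenition: [kenebarke] → [kenevarke]
3 Syncope: [kenevarke] → [knvarke]
4 Final Vowel Raising: [knvarke] → [knvarki]
5 Velar Fronting: [knvarki] → [knvarti]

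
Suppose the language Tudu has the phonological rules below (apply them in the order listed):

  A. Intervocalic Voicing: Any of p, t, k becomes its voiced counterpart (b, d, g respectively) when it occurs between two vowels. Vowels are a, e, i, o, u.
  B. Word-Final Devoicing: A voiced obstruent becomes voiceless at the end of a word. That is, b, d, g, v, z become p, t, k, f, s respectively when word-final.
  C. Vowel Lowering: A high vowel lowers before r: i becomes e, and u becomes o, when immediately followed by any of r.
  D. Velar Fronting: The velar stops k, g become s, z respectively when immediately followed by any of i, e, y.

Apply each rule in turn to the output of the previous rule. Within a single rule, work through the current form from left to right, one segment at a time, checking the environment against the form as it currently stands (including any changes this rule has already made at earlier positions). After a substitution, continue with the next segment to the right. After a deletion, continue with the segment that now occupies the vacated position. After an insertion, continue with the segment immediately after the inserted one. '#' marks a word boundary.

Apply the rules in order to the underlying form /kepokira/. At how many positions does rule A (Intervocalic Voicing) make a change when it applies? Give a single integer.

A Intervocalic Voicing: [kepokira] → [kebogira]
B Word-Final Devoicing: no change — [kebogira]
C Vowel Lowering: [kebogira] → [kebogera]
D Velar Fronting: [kebogera] → [sebozera]
Rule A changed 2 position(s).

2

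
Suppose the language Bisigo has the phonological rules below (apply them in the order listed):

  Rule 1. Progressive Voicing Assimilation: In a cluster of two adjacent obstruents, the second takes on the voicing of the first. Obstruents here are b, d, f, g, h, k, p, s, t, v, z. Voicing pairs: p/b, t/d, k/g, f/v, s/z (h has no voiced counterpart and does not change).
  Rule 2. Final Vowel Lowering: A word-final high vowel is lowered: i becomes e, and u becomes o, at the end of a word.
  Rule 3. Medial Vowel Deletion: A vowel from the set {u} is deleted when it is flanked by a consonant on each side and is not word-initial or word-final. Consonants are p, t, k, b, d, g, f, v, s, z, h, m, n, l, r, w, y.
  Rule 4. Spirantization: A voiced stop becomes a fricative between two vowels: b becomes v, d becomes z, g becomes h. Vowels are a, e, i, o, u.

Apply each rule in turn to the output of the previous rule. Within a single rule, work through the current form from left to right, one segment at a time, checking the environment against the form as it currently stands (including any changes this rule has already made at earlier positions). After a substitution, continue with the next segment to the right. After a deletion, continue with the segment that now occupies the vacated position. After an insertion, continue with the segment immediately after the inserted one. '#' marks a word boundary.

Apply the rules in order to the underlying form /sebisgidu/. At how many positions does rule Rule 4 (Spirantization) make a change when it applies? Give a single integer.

Rule 1 Progressive Voicing Assimilation: [sebisgidu] → [sebiskidu]
Rule 2 Final Vowel Lowering: [sebiskidu] → [sebiskido]
Rule 3 Medial Vowel Deletion: no change — [sebiskido]
Rule 4 Spirantization: [sebiskido] → [seviskizo]
Rule Rule 4 changed 2 position(s).

2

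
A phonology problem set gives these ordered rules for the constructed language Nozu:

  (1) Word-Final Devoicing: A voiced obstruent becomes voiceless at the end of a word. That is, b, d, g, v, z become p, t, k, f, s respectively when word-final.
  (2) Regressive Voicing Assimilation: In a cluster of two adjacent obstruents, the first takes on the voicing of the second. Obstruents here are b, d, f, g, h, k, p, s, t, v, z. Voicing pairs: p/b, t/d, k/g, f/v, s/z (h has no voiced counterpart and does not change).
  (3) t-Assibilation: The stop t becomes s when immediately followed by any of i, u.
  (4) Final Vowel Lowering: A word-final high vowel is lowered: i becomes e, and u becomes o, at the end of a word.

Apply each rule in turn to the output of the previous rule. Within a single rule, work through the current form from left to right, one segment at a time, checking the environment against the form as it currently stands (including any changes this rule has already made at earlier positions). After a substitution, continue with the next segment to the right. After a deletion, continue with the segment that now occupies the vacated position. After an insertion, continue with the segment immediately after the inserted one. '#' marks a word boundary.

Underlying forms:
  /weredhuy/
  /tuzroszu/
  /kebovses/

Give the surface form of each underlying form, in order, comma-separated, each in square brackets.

[werethuy], [suzrozzo], [kebofses]

/weredhuy/:
  (1) Word-Final Devoicing: no change — [weredhuy]
  (2) Regressive Voicing Assimilation: [weredhuy] → [werethuy]
  (3) t-Assibilation: no change — [werethuy]
  (4) Final Vowel Lowering: no change — [werethuy]
/tuzroszu/:
  (1) Word-Final Devoicing: no change — [tuzroszu]
  (2) Regressive Voicing Assimilation: [tuzroszu] → [tuzrozzu]
  (3) t-Assibilation: [tuzrozzu] → [suzrozzu]
  (4) Final Vowel Lowering: [suzrozzu] → [suzrozzo]
/kebovses/:
  (1) Word-Final Devoicing: no change — [kebovses]
  (2) Regressive Voicing Assimilation: [kebovses] → [kebofses]
  (3) t-Assibilation: no change — [kebofses]
  (4) Final Vowel Lowering: no change — [kebofses]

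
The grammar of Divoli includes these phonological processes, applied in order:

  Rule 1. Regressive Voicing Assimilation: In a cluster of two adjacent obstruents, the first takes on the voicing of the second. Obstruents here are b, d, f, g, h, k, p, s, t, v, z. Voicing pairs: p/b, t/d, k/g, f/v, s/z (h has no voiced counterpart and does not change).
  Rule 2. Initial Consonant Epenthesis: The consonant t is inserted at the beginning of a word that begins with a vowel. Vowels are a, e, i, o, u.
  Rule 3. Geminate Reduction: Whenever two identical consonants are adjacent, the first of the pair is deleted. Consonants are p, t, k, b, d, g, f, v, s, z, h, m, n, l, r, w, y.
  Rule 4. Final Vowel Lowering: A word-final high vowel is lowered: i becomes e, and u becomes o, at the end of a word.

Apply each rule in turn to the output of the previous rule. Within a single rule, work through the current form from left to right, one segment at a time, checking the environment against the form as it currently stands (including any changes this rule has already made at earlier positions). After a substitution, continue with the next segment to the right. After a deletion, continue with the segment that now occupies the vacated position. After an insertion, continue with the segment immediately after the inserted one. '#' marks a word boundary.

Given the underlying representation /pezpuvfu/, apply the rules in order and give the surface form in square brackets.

Rule 1 Regressive Voicing Assimilation: [pezpuvfu] → [pespuffu]
Rule 2 Initial Consonant Epenthesis: no change — [pespuffu]
Rule 3 Geminate Reduction: [pespuffu] → [pespufu]
Rule 4 Final Vowel Lowering: [pespufu] → [pespufo]

[pespufo]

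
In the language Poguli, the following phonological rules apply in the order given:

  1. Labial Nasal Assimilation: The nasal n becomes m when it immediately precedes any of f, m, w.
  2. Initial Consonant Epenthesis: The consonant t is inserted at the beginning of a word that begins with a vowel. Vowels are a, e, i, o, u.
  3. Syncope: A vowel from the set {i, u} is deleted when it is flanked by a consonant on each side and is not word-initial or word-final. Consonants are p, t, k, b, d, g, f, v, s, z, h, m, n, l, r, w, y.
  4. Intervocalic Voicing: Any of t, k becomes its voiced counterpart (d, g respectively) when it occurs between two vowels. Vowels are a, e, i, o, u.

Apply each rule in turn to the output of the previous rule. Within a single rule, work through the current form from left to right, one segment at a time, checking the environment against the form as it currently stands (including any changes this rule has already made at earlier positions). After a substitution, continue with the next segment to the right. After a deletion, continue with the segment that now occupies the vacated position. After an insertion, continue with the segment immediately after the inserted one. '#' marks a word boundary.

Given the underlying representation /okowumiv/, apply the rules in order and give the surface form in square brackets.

1 Labial Nasal Assimilation: no change — [okowumiv]
2 Initial Consonant Epenthesis: [okowumiv] → [tokowumiv]
3 Syncope: [tokowumiv] → [tokowmv]
4 Intervocalic Voicing: [tokowmv] → [togowmv]

[togowmv]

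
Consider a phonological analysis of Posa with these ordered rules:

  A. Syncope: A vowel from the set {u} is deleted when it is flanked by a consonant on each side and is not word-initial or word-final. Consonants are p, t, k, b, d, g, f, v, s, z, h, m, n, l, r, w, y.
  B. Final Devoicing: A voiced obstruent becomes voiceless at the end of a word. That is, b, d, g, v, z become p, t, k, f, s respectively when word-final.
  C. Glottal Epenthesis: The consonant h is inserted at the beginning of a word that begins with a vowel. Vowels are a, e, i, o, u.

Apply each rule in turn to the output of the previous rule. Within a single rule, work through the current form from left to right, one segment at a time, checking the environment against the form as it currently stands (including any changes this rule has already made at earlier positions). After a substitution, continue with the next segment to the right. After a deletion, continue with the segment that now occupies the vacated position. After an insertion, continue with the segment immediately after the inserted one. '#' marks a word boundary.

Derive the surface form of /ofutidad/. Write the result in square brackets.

A Syncope: [ofutidad] → [oftidad]
B Final Devoicing: [oftidad] → [oftidat]
C Glottal Epenthesis: [oftidat] → [hoftidat]

[hoftidat]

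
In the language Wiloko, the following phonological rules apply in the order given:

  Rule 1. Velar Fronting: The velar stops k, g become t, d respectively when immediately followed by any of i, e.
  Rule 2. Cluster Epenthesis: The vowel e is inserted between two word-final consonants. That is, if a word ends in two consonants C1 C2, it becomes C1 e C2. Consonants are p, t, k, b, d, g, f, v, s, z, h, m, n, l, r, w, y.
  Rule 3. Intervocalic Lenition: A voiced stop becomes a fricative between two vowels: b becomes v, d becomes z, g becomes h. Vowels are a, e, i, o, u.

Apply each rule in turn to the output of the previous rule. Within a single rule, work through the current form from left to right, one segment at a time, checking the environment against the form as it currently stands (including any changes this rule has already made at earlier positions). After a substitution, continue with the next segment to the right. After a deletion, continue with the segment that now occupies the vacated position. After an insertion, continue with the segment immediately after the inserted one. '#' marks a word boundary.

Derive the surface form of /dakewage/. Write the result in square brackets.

Rule 1 Velar Fronting: [dakewage] → [datewade]
Rule 2 Cluster Epenthesis: no change — [datewade]
Rule 3 Intervocalic Lenition: [datewade] → [datewaze]

[datewaze]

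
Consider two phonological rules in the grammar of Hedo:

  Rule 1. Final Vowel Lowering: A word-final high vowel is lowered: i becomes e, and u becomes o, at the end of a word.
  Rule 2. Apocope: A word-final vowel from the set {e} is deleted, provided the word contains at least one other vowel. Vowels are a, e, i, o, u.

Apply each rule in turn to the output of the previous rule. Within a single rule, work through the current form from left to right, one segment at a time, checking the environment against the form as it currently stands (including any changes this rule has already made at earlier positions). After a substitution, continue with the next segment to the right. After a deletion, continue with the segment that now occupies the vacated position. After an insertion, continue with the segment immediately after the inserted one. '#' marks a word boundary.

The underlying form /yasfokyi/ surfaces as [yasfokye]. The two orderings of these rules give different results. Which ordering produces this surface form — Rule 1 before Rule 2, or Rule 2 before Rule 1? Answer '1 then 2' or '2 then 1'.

Order 1 then 2:
  1 Final Vowel Lowering: [yasfokyi] → [yasfokye]
  2 Apocope: [yasfokye] → [yasfoky]
  result: [yasfoky]
Order 2 then 1:
  2 Apocope: no change — [yasfokyi]
  1 Final Vowel Lowering: [yasfokyi] → [yasfokye]
  result: [yasfokye]

2 then 1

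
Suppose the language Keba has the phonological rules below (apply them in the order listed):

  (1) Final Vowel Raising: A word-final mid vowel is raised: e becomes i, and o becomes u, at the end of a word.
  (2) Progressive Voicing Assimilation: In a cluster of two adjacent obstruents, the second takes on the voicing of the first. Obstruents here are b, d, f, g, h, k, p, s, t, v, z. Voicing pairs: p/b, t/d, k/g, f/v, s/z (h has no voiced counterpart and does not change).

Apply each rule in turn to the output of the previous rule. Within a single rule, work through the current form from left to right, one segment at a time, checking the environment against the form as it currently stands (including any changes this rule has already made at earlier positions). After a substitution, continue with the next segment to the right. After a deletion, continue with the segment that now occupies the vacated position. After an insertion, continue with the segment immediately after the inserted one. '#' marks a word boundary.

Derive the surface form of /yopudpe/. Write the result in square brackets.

[yopudbi]

(1) Final Vowel Raising: [yopudpe] → [yopudpi]
(2) Progressive Voicing Assimilation: [yopudpi] → [yopudbi]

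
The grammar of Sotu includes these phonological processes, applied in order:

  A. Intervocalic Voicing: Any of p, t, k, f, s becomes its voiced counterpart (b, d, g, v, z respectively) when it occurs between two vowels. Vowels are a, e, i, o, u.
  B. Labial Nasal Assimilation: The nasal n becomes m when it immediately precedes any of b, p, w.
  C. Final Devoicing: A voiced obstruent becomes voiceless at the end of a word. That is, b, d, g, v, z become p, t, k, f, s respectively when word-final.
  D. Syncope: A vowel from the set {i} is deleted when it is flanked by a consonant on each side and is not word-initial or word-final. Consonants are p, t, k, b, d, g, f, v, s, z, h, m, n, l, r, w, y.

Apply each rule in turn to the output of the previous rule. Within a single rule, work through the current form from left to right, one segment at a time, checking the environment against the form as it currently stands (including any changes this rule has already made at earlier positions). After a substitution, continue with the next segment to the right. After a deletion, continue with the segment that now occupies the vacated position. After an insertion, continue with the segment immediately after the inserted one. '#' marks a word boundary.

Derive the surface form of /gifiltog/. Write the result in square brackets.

A Intervocalic Voicing: [gifiltog] → [giviltog]
B Labial Nasal Assimilation: no change — [giviltog]
C Final Devoicing: [giviltog] → [giviltok]
D Syncope: [giviltok] → [gvltok]

[gvltok]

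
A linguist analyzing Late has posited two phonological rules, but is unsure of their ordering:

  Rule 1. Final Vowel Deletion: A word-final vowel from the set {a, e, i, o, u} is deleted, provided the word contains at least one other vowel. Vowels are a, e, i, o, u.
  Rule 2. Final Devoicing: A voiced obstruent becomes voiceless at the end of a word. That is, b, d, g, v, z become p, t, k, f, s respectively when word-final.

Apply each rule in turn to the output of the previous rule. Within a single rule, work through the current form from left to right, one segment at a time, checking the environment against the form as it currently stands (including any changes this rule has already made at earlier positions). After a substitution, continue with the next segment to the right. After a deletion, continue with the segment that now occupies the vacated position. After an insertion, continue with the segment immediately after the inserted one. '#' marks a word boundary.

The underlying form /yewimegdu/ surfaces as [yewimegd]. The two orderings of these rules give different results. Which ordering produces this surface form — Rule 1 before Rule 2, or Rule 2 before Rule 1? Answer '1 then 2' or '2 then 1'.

Order 1 then 2:
  1 Final Vowel Deletion: [yewimegdu] → [yewimegd]
  2 Final Devoicing: [yewimegd] → [yewimegt]
  result: [yewimegt]
Order 2 then 1:
  2 Final Devoicing: no change — [yewimegdu]
  1 Final Vowel Deletion: [yewimegdu] → [yewimegd]
  result: [yewimegd]

2 then 1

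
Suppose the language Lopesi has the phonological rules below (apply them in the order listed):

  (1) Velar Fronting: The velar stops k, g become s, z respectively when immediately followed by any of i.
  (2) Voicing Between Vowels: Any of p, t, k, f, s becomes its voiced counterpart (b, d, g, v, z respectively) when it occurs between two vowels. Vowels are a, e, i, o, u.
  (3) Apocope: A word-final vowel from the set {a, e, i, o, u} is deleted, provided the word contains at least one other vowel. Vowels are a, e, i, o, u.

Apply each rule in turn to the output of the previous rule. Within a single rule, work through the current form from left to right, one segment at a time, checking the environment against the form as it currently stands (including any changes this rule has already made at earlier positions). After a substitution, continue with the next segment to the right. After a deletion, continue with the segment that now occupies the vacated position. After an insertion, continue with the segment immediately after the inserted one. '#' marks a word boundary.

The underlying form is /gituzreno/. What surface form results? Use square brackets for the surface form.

(1) Velar Fronting: [gituzreno] → [zituzreno]
(2) Voicing Between Vowels: [zituzreno] → [ziduzreno]
(3) Apocope: [ziduzreno] → [ziduzren]

[ziduzren]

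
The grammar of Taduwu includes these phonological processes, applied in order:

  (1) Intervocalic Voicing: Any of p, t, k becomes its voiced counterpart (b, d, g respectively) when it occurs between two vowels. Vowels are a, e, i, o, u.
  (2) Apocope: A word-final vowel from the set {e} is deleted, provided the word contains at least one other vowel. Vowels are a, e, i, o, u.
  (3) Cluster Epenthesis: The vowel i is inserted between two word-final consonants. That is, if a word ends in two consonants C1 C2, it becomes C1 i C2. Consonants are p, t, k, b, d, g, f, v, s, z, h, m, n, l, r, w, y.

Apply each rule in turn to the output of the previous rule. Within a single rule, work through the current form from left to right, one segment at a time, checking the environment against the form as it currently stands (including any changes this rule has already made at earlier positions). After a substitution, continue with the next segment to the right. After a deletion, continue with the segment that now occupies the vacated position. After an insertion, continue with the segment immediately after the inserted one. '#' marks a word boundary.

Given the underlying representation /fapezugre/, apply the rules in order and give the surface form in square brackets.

[fabezugir]

(1) Intervocalic Voicing: [fapezugre] → [fabezugre]
(2) Apocope: [fabezugre] → [fabezugr]
(3) Cluster Epenthesis: [fabezugr] → [fabezugir]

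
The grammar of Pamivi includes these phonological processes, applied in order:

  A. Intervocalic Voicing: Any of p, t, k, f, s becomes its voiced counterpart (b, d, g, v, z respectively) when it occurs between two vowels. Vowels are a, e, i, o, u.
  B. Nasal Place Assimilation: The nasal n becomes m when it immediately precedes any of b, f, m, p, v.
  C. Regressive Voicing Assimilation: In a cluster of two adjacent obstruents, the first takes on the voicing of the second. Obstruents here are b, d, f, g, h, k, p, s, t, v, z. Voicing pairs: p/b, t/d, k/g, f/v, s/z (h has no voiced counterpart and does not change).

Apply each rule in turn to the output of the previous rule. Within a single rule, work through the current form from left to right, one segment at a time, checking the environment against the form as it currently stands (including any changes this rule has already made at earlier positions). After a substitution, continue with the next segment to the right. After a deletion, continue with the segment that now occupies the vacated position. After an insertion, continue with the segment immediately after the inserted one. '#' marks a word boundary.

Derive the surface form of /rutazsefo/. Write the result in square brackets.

[rudassevo]

A Intervocalic Voicing: [rutazsefo] → [rudazsevo]
B Nasal Place Assimilation: no change — [rudazsevo]
C Regressive Voicing Assimilation: [rudazsevo] → [rudassevo]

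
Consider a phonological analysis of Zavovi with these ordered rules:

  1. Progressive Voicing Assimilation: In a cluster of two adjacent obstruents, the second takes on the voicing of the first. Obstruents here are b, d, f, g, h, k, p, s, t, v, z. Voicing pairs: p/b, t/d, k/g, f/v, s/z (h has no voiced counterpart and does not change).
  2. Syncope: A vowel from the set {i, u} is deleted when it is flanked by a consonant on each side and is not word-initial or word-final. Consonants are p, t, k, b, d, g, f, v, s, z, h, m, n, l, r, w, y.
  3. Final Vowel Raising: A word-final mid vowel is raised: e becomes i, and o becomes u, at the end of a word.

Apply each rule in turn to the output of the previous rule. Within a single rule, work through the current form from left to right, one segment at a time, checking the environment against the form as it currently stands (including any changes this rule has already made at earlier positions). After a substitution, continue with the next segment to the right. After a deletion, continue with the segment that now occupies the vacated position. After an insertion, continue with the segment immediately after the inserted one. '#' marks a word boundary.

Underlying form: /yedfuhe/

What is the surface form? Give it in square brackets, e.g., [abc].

[yedvhi]

1 Progressive Voicing Assimilation: [yedfuhe] → [yedvuhe]
2 Syncope: [yedvuhe] → [yedvhe]
3 Final Vowel Raising: [yedvhe] → [yedvhi]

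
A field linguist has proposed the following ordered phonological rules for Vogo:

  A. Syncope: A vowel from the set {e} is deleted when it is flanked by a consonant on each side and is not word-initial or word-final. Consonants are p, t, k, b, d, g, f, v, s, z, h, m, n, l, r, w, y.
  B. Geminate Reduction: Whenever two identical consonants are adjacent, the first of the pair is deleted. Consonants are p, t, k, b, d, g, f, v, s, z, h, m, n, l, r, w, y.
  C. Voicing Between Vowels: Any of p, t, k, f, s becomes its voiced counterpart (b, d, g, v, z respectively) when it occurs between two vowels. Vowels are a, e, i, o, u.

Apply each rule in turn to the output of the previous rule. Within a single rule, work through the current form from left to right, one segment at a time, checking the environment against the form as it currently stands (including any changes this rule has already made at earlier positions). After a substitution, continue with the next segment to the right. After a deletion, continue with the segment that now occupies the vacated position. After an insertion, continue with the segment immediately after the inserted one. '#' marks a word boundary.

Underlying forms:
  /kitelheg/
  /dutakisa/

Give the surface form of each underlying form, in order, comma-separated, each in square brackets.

/kitelheg/:
  A Syncope: [kitelheg] → [kitlhg]
  B Geminate Reduction: no change — [kitlhg]
  C Voicing Between Vowels: no change — [kitlhg]
/dutakisa/:
  A Syncope: no change — [dutakisa]
  B Geminate Reduction: no change — [dutakisa]
  C Voicing Between Vowels: [dutakisa] → [dudagiza]

[kitlhg], [dudagiza]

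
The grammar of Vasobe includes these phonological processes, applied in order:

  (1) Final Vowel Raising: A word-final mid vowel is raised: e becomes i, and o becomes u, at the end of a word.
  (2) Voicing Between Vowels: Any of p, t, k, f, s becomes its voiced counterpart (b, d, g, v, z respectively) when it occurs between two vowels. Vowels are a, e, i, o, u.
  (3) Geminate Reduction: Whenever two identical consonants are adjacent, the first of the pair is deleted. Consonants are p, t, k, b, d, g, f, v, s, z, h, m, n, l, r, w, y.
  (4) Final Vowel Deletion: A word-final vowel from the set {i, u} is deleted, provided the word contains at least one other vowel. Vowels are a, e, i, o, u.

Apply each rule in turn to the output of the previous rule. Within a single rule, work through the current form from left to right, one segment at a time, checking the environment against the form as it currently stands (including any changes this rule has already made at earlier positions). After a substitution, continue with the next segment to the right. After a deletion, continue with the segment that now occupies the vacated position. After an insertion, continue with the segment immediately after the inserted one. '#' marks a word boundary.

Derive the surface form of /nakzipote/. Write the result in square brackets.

(1) Final Vowel Raising: [nakzipote] → [nakzipoti]
(2) Voicing Between Vowels: [nakzipoti] → [nakzibodi]
(3) Geminate Reduction: no change — [nakzibodi]
(4) Final Vowel Deletion: [nakzibodi] → [nakzibod]

[nakzibod]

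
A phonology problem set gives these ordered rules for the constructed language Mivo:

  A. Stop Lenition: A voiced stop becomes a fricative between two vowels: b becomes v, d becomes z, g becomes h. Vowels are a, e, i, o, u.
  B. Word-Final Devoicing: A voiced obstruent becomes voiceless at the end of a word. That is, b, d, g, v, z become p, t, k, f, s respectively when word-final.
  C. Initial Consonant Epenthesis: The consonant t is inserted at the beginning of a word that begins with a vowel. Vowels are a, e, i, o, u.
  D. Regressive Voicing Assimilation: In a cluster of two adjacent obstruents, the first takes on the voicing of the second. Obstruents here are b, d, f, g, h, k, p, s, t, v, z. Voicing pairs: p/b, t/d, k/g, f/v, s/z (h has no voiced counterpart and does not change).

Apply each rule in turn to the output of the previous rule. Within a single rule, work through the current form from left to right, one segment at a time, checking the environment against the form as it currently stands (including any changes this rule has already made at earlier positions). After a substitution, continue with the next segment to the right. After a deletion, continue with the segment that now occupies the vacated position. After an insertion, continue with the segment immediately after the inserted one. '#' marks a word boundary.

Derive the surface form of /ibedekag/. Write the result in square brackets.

[tivezekak]

A Stop Lenition: [ibedekag] → [ivezekag]
B Word-Final Devoicing: [ivezekag] → [ivezekak]
C Initial Consonant Epenthesis: [ivezekak] → [tivezekak]
D Regressive Voicing Assimilation: no change — [tivezekak]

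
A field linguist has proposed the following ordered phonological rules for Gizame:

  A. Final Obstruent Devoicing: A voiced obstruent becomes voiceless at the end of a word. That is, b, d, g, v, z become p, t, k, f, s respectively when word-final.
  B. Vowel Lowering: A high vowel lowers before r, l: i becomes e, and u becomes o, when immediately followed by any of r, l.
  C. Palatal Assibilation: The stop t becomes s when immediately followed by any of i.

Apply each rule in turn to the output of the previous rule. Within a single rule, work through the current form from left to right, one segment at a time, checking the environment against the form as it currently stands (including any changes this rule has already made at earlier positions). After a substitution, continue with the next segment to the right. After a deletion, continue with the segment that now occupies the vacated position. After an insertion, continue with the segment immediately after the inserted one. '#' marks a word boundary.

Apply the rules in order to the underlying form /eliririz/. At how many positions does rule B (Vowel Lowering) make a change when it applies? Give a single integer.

A Final Obstruent Devoicing: [eliririz] → [eliriris]
B Vowel Lowering: [eliriris] → [elereris]
C Palatal Assibilation: no change — [elereris]
Rule B changed 2 position(s).

2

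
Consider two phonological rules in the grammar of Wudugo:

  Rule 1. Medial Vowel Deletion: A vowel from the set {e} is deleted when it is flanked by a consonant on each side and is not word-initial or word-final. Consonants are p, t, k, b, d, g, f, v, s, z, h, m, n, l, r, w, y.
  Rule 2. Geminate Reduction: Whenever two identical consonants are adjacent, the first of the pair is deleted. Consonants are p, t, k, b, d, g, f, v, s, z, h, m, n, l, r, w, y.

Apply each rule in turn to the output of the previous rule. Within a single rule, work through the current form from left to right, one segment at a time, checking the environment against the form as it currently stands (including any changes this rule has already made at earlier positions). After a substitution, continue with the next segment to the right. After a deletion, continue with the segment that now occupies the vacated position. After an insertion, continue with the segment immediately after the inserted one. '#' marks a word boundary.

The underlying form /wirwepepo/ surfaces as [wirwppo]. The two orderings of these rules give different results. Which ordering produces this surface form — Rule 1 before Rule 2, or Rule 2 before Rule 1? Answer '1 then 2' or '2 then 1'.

2 then 1

Order 1 then 2:
  1 Medial Vowel Deletion: [wirwepepo] → [wirwppo]
  2 Geminate Reduction: [wirwppo] → [wirwpo]
  result: [wirwpo]
Order 2 then 1:
  2 Geminate Reduction: no change — [wirwepepo]
  1 Medial Vowel Deletion: [wirwepepo] → [wirwppo]
  result: [wirwppo]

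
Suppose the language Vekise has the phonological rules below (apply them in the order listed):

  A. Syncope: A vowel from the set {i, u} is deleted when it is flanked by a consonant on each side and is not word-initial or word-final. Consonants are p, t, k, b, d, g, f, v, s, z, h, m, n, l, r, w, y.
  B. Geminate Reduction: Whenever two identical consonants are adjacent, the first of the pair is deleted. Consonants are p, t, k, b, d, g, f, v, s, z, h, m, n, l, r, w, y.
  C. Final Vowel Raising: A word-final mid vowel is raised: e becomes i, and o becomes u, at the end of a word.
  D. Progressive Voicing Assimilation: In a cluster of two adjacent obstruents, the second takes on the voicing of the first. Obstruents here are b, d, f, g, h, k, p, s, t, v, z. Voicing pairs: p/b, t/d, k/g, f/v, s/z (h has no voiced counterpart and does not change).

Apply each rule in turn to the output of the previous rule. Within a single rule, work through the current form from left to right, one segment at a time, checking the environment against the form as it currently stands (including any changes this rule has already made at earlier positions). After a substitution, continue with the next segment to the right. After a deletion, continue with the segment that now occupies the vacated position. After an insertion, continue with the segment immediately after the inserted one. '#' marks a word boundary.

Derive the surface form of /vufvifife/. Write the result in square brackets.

[vvvvi]

A Syncope: [vufvifife] → [vfvffe]
B Geminate Reduction: [vfvffe] → [vfvfe]
C Final Vowel Raising: [vfvfe] → [vfvfi]
D Progressive Voicing Assimilation: [vfvfi] → [vvvvi]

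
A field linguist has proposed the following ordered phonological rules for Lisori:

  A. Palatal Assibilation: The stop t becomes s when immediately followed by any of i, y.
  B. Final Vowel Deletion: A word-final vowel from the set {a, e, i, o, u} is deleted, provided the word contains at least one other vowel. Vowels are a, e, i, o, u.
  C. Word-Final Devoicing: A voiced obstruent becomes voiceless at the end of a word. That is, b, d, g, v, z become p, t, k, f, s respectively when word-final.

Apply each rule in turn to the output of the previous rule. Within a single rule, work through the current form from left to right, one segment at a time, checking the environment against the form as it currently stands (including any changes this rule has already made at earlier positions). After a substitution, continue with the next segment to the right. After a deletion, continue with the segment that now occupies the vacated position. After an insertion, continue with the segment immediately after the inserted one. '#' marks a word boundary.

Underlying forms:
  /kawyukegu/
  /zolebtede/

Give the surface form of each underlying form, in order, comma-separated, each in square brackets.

/kawyukegu/:
  A Palatal Assibilation: no change — [kawyukegu]
  B Final Vowel Deletion: [kawyukegu] → [kawyukeg]
  C Word-Final Devoicing: [kawyukeg] → [kawyukek]
/zolebtede/:
  A Palatal Assibilation: no change — [zolebtede]
  B Final Vowel Deletion: [zolebtede] → [zolebted]
  C Word-Final Devoicing: [zolebted] → [zolebtet]

[kawyukek], [zolebtet]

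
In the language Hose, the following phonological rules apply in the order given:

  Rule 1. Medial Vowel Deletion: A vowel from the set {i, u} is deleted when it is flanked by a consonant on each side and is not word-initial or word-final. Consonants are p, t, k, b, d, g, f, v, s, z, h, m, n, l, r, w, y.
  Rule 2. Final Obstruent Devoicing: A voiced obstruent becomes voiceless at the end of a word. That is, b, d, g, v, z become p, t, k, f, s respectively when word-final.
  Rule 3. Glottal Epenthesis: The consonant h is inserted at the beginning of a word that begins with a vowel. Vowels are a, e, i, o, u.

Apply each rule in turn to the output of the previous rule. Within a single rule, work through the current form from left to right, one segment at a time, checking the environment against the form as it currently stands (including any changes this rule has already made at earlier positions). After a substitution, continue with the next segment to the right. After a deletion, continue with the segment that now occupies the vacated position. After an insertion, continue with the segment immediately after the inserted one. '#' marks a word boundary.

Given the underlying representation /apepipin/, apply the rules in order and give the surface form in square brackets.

Rule 1 Medial Vowel Deletion: [apepipin] → [apeppn]
Rule 2 Final Obstruent Devoicing: no change — [apeppn]
Rule 3 Glottal Epenthesis: [apeppn] → [hapeppn]

[hapeppn]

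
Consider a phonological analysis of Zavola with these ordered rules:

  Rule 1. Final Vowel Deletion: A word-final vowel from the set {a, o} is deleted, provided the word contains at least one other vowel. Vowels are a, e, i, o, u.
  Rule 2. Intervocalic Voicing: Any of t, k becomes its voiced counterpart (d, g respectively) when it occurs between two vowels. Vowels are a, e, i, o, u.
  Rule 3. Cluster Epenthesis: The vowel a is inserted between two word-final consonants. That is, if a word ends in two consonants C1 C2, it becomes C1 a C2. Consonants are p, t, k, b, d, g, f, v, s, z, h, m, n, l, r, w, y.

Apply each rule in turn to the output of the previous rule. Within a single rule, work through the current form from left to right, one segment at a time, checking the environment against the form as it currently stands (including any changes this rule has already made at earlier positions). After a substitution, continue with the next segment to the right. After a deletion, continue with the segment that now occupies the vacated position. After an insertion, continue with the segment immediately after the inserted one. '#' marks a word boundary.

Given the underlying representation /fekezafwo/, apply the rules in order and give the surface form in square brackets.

[fegezafaw]

Rule 1 Final Vowel Deletion: [fekezafwo] → [fekezafw]
Rule 2 Intervocalic Voicing: [fekezafw] → [fegezafw]
Rule 3 Cluster Epenthesis: [fegezafw] → [fegezafaw]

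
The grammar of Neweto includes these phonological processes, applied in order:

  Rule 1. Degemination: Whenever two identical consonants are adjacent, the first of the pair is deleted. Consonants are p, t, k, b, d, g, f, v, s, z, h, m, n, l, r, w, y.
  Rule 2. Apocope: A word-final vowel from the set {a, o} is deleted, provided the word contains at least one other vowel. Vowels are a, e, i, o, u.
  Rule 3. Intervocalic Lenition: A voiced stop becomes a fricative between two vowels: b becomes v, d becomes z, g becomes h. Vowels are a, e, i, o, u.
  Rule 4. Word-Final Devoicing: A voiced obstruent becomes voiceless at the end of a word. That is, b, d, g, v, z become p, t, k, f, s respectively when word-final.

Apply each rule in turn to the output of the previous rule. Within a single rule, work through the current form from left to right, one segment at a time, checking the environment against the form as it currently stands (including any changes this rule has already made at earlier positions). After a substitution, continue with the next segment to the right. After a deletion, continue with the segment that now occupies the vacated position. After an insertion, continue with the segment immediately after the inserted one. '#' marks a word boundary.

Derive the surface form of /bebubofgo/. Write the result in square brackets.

[bevuvofk]

Rule 1 Degemination: no change — [bebubofgo]
Rule 2 Apocope: [bebubofgo] → [bebubofg]
Rule 3 Intervocalic Lenition: [bebubofg] → [bevuvofg]
Rule 4 Word-Final Devoicing: [bevuvofg] → [bevuvofk]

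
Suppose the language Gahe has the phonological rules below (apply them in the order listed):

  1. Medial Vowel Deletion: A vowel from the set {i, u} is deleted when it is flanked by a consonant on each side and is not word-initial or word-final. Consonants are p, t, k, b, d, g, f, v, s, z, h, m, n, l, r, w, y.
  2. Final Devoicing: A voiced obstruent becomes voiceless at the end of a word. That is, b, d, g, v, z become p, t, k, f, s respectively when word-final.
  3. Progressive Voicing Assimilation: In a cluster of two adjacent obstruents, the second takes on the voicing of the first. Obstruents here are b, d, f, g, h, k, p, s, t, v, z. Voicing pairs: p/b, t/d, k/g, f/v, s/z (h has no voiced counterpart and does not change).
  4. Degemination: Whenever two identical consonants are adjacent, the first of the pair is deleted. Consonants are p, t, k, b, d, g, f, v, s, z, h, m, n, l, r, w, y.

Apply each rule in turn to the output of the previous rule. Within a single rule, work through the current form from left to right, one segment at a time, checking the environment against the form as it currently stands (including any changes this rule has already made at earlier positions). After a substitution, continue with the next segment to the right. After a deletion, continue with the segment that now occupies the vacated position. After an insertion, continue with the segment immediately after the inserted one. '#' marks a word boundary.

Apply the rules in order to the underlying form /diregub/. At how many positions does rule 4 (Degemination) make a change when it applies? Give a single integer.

1 Medial Vowel Deletion: [diregub] → [dregb]
2 Final Devoicing: [dregb] → [dregp]
3 Progressive Voicing Assimilation: [dregp] → [dregb]
4 Degemination: no change — [dregb]
Rule 4 changed 0 position(s).

0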